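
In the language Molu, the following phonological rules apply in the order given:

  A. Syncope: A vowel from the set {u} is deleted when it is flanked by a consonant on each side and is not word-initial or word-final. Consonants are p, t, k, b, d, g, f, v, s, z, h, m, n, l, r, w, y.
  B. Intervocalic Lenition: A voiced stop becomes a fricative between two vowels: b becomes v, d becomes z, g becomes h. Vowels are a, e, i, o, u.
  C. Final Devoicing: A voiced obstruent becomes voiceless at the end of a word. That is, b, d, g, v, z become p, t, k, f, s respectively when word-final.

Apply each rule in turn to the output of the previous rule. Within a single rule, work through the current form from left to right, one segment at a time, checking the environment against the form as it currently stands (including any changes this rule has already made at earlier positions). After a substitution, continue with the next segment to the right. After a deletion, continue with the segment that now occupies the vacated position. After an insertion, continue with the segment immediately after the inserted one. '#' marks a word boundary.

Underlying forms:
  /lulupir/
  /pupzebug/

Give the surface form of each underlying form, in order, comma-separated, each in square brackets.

/lulupir/:
  A Syncope: [lulupir] → [llpir]
  B Intervocalic Lenition: no change — [llpir]
  C Final Devoicing: no change — [llpir]
/pupzebug/:
  A Syncope: [pupzebug] → [ppzebg]
  B Intervocalic Lenition: no change — [ppzebg]
  C Final Devoicing: [ppzebg] → [ppzebk]

[llpir], [ppzebk]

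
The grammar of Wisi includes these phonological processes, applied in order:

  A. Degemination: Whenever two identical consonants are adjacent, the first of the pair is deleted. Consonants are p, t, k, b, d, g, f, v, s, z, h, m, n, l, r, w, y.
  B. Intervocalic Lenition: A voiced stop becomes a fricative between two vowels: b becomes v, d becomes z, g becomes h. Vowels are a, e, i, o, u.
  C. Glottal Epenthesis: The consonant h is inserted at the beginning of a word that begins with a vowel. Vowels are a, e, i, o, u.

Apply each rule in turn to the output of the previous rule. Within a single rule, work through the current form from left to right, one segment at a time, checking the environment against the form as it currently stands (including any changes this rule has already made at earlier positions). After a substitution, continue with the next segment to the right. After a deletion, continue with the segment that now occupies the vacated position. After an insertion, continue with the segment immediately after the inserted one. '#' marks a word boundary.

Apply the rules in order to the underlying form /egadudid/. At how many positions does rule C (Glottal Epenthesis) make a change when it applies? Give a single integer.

1

A Degemination: no change — [egadudid]
B Intervocalic Lenition: [egadudid] → [ehazuzid]
C Glottal Epenthesis: [ehazuzid] → [hehazuzid]
Rule C changed 1 position(s).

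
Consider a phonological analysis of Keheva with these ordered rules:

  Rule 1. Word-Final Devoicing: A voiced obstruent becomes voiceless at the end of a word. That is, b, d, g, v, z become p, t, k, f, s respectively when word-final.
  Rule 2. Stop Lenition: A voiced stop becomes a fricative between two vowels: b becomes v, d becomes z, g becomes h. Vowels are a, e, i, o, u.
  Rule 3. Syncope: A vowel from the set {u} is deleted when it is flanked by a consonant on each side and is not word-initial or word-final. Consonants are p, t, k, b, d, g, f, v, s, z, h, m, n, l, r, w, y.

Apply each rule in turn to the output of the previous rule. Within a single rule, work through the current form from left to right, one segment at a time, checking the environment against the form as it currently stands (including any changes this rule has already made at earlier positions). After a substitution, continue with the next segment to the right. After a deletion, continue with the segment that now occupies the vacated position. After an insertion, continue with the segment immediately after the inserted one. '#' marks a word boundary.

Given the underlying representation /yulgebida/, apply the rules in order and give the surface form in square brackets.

[ylgeviza]

Rule 1 Word-Final Devoicing: no change — [yulgebida]
Rule 2 Stop Lenition: [yulgebida] → [yulgeviza]
Rule 3 Syncope: [yulgeviza] → [ylgeviza]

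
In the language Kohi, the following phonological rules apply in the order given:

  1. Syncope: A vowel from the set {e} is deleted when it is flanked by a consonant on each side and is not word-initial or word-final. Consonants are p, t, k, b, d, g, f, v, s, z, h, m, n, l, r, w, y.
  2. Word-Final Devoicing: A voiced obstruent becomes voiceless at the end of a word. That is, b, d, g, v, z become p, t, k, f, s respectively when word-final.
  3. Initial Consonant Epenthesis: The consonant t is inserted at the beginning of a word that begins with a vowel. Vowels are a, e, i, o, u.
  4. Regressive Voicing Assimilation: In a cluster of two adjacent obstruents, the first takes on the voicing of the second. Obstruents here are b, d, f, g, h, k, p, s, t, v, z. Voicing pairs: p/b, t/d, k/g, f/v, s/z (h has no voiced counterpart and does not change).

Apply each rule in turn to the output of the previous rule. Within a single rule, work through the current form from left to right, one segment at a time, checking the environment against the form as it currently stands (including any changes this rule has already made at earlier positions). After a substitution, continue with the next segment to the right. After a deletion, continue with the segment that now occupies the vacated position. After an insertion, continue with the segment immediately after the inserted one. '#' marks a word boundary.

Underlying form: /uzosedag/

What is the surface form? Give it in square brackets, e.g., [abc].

1 Syncope: [uzosedag] → [uzosdag]
2 Word-Final Devoicing: [uzosdag] → [uzosdak]
3 Initial Consonant Epenthesis: [uzosdak] → [tuzosdak]
4 Regressive Voicing Assimilation: [tuzosdak] → [tuzozdak]

[tuzozdak]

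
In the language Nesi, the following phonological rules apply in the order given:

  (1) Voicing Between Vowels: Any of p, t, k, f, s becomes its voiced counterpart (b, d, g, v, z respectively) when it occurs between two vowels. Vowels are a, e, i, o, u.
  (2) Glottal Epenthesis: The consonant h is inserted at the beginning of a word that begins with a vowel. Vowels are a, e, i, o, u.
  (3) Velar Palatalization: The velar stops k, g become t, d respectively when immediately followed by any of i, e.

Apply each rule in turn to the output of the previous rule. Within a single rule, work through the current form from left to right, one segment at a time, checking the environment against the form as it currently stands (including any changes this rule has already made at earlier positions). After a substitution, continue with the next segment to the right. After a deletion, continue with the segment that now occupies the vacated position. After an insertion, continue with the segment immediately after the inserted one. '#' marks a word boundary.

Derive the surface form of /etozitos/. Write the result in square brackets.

[hedozidos]

(1) Voicing Between Vowels: [etozitos] → [edozidos]
(2) Glottal Epenthesis: [edozidos] → [hedozidos]
(3) Velar Palatalization: no change — [hedozidos]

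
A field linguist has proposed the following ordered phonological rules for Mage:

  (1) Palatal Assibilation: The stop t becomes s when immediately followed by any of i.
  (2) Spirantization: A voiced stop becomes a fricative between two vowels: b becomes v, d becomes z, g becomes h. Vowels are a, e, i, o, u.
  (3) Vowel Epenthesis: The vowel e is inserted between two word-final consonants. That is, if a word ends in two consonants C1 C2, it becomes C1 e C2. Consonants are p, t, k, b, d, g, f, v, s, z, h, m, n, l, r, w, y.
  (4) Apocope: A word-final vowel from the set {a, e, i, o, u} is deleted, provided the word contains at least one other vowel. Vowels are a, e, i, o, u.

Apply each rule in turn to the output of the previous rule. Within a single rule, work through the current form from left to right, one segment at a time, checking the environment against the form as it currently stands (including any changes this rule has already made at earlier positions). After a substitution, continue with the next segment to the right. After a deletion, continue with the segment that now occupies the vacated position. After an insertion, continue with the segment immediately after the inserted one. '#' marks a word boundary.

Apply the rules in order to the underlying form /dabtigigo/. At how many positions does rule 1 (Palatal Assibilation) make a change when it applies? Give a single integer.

1

(1) Palatal Assibilation: [dabtigigo] → [dabsigigo]
(2) Spirantization: [dabsigigo] → [dabsihiho]
(3) Vowel Epenthesis: no change — [dabsihiho]
(4) Apocope: [dabsihiho] → [dabsihih]
Rule 1 changed 1 position(s).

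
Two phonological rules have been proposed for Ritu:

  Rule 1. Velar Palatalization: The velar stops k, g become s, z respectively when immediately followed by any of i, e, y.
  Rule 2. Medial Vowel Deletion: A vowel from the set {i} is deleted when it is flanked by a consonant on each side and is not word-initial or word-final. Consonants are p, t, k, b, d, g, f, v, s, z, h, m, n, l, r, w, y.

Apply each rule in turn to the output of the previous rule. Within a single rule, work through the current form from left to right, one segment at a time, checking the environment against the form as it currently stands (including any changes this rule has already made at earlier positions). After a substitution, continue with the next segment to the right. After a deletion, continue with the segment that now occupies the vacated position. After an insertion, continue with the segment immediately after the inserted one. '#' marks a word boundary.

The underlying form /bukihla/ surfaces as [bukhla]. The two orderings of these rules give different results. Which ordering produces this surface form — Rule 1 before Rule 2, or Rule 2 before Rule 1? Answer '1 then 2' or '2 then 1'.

Order 1 then 2:
  1 Velar Palatalization: [bukihla] → [busihla]
  2 Medial Vowel Deletion: [busihla] → [bushla]
  result: [bushla]
Order 2 then 1:
  2 Medial Vowel Deletion: [bukihla] → [bukhla]
  1 Velar Palatalization: no change — [bukhla]
  result: [bukhla]

2 then 1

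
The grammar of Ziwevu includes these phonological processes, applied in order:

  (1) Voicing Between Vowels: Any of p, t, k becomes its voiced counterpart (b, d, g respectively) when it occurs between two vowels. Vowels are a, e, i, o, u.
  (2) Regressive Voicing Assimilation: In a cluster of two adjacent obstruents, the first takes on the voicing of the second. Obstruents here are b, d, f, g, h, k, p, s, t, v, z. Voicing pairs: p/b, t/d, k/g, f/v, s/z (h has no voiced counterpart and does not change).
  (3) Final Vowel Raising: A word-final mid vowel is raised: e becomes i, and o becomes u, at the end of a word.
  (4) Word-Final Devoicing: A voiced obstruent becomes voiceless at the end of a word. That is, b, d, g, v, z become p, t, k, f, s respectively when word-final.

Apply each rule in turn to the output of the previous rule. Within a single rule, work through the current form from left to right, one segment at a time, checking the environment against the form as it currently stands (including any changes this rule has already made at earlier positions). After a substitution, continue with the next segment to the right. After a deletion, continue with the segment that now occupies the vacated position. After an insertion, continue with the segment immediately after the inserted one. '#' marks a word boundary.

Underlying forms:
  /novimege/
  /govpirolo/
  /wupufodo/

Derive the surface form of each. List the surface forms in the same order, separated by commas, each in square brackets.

/novimege/:
  (1) Voicing Between Vowels: no change — [novimege]
  (2) Regressive Voicing Assimilation: no change — [novimege]
  (3) Final Vowel Raising: [novimege] → [novimegi]
  (4) Word-Final Devoicing: no change — [novimegi]
/govpirolo/:
  (1) Voicing Between Vowels: no change — [govpirolo]
  (2) Regressive Voicing Assimilation: [govpirolo] → [gofpirolo]
  (3) Final Vowel Raising: [gofpirolo] → [gofpirolu]
  (4) Word-Final Devoicing: no change — [gofpirolu]
/wupufodo/:
  (1) Voicing Between Vowels: [wupufodo] → [wubufodo]
  (2) Regressive Voicing Assimilation: no change — [wubufodo]
  (3) Final Vowel Raising: [wubufodo] → [wubufodu]
  (4) Word-Final Devoicing: no change — [wubufodu]

[novimegi], [gofpirolu], [wubufodu]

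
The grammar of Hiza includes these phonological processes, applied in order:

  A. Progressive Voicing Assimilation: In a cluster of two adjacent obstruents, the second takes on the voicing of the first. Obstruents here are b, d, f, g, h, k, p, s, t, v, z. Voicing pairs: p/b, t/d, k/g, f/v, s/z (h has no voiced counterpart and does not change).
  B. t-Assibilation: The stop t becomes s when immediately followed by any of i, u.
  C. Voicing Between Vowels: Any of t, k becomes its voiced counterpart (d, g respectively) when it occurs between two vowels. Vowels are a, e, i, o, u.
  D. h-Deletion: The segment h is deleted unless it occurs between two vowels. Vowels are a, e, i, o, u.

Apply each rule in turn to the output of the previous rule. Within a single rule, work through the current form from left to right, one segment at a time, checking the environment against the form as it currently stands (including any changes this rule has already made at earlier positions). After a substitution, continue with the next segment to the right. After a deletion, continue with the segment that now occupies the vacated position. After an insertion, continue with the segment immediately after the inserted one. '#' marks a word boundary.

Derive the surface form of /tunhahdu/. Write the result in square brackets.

A Progressive Voicing Assimilation: [tunhahdu] → [tunhahtu]
B t-Assibilation: [tunhahtu] → [sunhahsu]
C Voicing Between Vowels: no change — [sunhahsu]
D h-Deletion: [sunhahsu] → [sunasu]

[sunasu]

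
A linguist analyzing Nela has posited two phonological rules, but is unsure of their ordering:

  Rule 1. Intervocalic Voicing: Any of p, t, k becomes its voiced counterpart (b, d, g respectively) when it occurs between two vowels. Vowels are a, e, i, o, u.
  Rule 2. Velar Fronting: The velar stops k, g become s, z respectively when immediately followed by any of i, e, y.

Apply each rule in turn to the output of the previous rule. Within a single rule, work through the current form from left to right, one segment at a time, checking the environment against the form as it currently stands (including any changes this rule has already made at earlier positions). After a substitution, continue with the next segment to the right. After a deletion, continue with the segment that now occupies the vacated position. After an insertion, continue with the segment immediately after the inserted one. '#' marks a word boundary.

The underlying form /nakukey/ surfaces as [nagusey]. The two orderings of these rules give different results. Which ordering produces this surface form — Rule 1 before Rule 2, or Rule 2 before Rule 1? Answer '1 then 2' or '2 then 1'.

2 then 1

Order 1 then 2:
  1 Intervocalic Voicing: [nakukey] → [nagugey]
  2 Velar Fronting: [nagugey] → [naguzey]
  result: [naguzey]
Order 2 then 1:
  2 Velar Fronting: [nakukey] → [nakusey]
  1 Intervocalic Voicing: [nakusey] → [nagusey]
  result: [nagusey]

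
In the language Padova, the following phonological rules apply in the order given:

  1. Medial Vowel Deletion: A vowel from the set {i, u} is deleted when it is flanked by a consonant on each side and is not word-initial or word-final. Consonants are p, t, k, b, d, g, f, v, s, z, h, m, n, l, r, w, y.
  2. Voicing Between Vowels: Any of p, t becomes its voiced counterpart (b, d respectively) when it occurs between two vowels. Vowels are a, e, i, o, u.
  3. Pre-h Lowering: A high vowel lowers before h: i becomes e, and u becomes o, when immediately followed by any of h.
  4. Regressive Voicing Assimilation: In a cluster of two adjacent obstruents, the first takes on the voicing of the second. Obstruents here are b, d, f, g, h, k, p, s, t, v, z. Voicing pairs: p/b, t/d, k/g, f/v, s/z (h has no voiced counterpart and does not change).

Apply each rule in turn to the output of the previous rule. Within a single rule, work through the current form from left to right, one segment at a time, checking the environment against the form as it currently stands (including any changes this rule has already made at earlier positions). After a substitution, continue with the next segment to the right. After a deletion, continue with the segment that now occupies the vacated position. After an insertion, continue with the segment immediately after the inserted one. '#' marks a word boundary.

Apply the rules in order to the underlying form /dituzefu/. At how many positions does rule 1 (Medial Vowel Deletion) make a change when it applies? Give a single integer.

1 Medial Vowel Deletion: [dituzefu] → [dtzefu]
2 Voicing Between Vowels: no change — [dtzefu]
3 Pre-h Lowering: no change — [dtzefu]
4 Regressive Voicing Assimilation: [dtzefu] → [tdzefu]
Rule 1 changed 2 position(s).

2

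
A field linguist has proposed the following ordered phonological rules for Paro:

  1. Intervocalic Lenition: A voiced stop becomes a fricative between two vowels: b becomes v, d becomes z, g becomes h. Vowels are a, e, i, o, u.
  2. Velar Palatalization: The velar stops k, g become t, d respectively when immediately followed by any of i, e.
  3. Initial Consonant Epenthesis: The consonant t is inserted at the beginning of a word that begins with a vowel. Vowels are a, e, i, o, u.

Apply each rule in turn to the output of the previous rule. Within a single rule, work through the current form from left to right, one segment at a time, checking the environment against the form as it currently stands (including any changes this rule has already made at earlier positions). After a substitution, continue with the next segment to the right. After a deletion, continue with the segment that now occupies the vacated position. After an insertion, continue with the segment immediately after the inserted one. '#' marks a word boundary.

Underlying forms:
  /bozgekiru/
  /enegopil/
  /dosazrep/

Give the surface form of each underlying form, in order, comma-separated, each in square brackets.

[bozdetiru], [tenehopil], [dosazrep]

/bozgekiru/:
  1 Intervocalic Lenition: no change — [bozgekiru]
  2 Velar Palatalization: [bozgekiru] → [bozdetiru]
  3 Initial Consonant Epenthesis: no change — [bozdetiru]
/enegopil/:
  1 Intervocalic Lenition: [enegopil] → [enehopil]
  2 Velar Palatalization: no change — [enehopil]
  3 Initial Consonant Epenthesis: [enehopil] → [tenehopil]
/dosazrep/:
  1 Intervocalic Lenition: no change — [dosazrep]
  2 Velar Palatalization: no change — [dosazrep]
  3 Initial Consonant Epenthesis: no change — [dosazrep]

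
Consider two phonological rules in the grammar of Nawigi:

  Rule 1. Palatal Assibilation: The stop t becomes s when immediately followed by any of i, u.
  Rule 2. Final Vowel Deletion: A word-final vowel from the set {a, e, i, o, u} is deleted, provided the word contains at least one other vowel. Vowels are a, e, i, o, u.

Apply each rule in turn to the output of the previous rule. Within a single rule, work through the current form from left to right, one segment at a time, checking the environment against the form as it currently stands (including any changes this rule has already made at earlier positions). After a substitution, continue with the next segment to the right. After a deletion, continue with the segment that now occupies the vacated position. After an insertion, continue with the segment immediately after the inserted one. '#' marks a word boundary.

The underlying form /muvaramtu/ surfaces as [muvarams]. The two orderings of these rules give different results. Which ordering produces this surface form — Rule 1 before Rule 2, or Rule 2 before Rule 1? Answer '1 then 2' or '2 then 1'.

1 then 2

Order 1 then 2:
  1 Palatal Assibilation: [muvaramtu] → [muvaramsu]
  2 Final Vowel Deletion: [muvaramsu] → [muvarams]
  result: [muvarams]
Order 2 then 1:
  2 Final Vowel Deletion: [muvaramtu] → [muvaramt]
  1 Palatal Assibilation: no change — [muvaramt]
  result: [muvaramt]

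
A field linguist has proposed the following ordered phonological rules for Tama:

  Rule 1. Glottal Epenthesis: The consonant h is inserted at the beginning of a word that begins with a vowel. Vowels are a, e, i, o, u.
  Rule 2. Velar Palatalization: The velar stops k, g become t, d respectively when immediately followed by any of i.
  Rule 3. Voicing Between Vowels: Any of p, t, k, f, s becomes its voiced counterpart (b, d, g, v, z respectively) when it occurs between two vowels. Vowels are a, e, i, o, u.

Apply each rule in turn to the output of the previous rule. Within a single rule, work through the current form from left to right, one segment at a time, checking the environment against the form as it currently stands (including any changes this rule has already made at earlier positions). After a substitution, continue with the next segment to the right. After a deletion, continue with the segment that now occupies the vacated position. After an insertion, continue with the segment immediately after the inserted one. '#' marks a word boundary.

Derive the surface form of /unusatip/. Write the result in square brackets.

Rule 1 Glottal Epenthesis: [unusatip] → [hunusatip]
Rule 2 Velar Palatalization: no change — [hunusatip]
Rule 3 Voicing Between Vowels: [hunusatip] → [hunuzadip]

[hunuzadip]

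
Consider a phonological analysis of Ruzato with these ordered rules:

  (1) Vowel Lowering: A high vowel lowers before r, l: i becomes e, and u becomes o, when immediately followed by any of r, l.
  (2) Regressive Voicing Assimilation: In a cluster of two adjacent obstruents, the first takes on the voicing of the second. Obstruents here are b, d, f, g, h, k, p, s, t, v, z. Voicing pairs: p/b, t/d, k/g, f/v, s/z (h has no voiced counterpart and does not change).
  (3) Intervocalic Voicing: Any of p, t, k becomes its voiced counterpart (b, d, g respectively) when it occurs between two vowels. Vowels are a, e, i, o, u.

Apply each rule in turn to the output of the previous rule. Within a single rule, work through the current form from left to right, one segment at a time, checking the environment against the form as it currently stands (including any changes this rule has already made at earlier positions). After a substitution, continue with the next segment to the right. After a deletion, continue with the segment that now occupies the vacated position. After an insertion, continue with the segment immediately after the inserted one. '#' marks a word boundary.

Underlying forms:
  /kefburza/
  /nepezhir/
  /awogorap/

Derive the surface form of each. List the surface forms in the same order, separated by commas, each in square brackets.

[kevborza], [nebesher], [awogorap]

/kefburza/:
  (1) Vowel Lowering: [kefburza] → [kefborza]
  (2) Regressive Voicing Assimilation: [kefborza] → [kevborza]
  (3) Intervocalic Voicing: no change — [kevborza]
/nepezhir/:
  (1) Vowel Lowering: [nepezhir] → [nepezher]
  (2) Regressive Voicing Assimilation: [nepezher] → [nepesher]
  (3) Intervocalic Voicing: [nepesher] → [nebesher]
/awogorap/:
  (1) Vowel Lowering: no change — [awogorap]
  (2) Regressive Voicing Assimilation: no change — [awogorap]
  (3) Intervocalic Voicing: no change — [awogorap]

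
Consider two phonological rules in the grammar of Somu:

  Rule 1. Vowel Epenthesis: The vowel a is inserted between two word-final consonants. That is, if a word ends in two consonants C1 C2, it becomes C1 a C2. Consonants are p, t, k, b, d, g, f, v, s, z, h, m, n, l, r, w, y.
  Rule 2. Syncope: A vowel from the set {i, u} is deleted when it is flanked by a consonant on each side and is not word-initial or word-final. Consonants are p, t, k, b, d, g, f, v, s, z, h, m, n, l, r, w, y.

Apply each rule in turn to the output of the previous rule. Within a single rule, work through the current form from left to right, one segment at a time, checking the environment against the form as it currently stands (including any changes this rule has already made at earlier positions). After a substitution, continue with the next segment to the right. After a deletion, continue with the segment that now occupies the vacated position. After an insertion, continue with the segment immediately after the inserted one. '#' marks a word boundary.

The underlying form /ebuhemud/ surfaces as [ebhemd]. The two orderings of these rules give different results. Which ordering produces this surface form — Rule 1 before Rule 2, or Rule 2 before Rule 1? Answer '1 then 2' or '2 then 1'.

1 then 2

Order 1 then 2:
  1 Vowel Epenthesis: no change — [ebuhemud]
  2 Syncope: [ebuhemud] → [ebhemd]
  result: [ebhemd]
Order 2 then 1:
  2 Syncope: [ebuhemud] → [ebhemd]
  1 Vowel Epenthesis: [ebhemd] → [ebhemad]
  result: [ebhemad]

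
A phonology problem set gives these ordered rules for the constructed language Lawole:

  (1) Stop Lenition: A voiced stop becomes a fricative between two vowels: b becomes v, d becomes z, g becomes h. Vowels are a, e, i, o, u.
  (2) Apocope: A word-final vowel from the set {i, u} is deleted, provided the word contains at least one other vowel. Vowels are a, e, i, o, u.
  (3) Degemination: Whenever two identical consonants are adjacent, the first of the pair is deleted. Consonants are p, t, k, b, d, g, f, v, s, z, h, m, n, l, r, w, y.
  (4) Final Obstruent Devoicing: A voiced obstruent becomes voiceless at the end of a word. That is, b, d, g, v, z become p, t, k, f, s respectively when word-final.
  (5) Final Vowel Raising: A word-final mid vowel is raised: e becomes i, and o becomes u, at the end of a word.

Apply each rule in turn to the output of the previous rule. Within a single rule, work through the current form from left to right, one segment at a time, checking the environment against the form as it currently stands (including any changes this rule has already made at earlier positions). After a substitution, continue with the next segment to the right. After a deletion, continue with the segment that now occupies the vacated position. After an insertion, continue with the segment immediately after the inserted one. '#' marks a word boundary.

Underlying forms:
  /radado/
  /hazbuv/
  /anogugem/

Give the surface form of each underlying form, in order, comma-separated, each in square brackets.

/radado/:
  (1) Stop Lenition: [radado] → [razazo]
  (2) Apocope: no change — [razazo]
  (3) Degemination: no change — [razazo]
  (4) Final Obstruent Devoicing: no change — [razazo]
  (5) Final Vowel Raising: [razazo] → [razazu]
/hazbuv/:
  (1) Stop Lenition: no change — [hazbuv]
  (2) Apocope: no change — [hazbuv]
  (3) Degemination: no change — [hazbuv]
  (4) Final Obstruent Devoicing: [hazbuv] → [hazbuf]
  (5) Final Vowel Raising: no change — [hazbuf]
/anogugem/:
  (1) Stop Lenition: [anogugem] → [anohuhem]
  (2) Apocope: no change — [anohuhem]
  (3) Degemination: no change — [anohuhem]
  (4) Final Obstruent Devoicing: no change — [anohuhem]
  (5) Final Vowel Raising: no change — [anohuhem]

[razazu], [hazbuf], [anohuhem]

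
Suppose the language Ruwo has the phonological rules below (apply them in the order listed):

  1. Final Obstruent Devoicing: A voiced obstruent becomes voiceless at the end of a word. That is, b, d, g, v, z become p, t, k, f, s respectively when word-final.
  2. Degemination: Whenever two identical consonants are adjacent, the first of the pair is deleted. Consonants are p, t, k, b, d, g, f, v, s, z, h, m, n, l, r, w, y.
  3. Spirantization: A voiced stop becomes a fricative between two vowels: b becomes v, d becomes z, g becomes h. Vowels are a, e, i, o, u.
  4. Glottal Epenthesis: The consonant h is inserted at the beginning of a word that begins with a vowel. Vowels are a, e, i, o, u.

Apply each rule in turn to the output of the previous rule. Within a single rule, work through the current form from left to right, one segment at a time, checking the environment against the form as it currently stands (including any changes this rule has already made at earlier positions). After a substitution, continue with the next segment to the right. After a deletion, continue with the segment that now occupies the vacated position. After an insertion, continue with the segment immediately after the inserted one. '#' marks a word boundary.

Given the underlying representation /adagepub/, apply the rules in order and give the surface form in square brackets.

1 Final Obstruent Devoicing: [adagepub] → [adagepup]
2 Degemination: no change — [adagepup]
3 Spirantization: [adagepup] → [azahepup]
4 Glottal Epenthesis: [azahepup] → [hazahepup]

[hazahepup]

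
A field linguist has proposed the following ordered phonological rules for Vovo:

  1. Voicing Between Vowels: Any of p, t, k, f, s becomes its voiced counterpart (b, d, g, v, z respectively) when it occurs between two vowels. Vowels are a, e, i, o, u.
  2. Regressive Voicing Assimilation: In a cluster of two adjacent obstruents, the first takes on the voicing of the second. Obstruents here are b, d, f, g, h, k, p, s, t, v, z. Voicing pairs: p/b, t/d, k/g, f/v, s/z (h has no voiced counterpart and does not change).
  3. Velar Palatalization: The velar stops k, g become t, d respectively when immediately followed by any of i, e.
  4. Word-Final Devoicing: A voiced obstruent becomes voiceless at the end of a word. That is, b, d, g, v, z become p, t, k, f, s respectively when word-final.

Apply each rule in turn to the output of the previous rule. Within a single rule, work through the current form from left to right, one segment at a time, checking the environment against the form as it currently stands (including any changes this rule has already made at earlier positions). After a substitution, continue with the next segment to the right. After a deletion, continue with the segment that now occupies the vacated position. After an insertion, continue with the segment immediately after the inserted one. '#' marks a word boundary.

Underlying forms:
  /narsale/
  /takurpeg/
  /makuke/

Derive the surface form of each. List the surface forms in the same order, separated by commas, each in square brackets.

[narsale], [tagurpek], [magude]

/narsale/:
  1 Voicing Between Vowels: no change — [narsale]
  2 Regressive Voicing Assimilation: no change — [narsale]
  3 Velar Palatalization: no change — [narsale]
  4 Word-Final Devoicing: no change — [narsale]
/takurpeg/:
  1 Voicing Between Vowels: [takurpeg] → [tagurpeg]
  2 Regressive Voicing Assimilation: no change — [tagurpeg]
  3 Velar Palatalization: no change — [tagurpeg]
  4 Word-Final Devoicing: [tagurpeg] → [tagurpek]
/makuke/:
  1 Voicing Between Vowels: [makuke] → [maguge]
  2 Regressive Voicing Assimilation: no change — [maguge]
  3 Velar Palatalization: [maguge] → [magude]
  4 Word-Final Devoicing: no change — [magude]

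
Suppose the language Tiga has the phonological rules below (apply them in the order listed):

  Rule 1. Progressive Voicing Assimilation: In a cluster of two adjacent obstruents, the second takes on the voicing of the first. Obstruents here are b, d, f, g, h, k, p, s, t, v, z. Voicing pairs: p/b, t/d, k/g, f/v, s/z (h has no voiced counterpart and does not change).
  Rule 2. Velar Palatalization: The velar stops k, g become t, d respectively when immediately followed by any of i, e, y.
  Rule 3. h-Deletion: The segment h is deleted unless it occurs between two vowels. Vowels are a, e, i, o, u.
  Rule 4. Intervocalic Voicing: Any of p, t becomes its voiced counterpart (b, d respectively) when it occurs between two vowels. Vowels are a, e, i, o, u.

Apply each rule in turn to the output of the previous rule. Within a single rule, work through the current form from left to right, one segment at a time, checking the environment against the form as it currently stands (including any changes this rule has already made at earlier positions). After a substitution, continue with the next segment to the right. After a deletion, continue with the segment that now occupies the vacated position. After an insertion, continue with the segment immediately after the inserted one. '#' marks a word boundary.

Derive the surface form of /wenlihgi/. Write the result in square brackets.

[wenlidi]

Rule 1 Progressive Voicing Assimilation: [wenlihgi] → [wenlihki]
Rule 2 Velar Palatalization: [wenlihki] → [wenlihti]
Rule 3 h-Deletion: [wenlihti] → [wenliti]
Rule 4 Intervocalic Voicing: [wenliti] → [wenlidi]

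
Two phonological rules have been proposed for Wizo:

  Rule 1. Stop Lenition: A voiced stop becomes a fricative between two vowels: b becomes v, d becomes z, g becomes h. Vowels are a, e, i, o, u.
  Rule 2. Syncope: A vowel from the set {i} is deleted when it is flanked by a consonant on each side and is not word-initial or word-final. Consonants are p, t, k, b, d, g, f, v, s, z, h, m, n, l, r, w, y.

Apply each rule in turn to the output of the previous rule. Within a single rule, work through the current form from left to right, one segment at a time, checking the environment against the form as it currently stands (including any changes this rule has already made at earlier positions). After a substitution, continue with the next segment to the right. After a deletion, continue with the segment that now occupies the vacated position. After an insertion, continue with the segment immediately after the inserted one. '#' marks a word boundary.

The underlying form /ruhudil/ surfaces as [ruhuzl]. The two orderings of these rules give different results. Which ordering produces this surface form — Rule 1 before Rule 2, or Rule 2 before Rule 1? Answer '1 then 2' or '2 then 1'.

1 then 2

Order 1 then 2:
  1 Stop Lenition: [ruhudil] → [ruhuzil]
  2 Syncope: [ruhuzil] → [ruhuzl]
  result: [ruhuzl]
Order 2 then 1:
  2 Syncope: [ruhudil] → [ruhudl]
  1 Stop Lenition: no change — [ruhudl]
  result: [ruhudl]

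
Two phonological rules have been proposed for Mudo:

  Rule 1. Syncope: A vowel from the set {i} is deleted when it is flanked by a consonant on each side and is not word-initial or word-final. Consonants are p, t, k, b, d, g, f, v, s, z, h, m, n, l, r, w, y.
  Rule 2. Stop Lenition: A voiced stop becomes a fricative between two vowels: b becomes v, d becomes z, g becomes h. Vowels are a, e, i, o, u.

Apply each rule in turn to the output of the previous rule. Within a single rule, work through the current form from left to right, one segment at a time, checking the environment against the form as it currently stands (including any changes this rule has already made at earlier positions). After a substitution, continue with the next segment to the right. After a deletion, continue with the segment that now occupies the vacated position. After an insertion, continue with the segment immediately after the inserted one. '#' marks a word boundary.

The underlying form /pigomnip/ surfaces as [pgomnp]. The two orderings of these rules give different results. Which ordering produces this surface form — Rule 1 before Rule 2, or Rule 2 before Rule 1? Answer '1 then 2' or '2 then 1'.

Order 1 then 2:
  1 Syncope: [pigomnip] → [pgomnp]
  2 Stop Lenition: no change — [pgomnp]
  result: [pgomnp]
Order 2 then 1:
  2 Stop Lenition: [pigomnip] → [pihomnip]
  1 Syncope: [pihomnip] → [phomnp]
  result: [phomnp]

1 then 2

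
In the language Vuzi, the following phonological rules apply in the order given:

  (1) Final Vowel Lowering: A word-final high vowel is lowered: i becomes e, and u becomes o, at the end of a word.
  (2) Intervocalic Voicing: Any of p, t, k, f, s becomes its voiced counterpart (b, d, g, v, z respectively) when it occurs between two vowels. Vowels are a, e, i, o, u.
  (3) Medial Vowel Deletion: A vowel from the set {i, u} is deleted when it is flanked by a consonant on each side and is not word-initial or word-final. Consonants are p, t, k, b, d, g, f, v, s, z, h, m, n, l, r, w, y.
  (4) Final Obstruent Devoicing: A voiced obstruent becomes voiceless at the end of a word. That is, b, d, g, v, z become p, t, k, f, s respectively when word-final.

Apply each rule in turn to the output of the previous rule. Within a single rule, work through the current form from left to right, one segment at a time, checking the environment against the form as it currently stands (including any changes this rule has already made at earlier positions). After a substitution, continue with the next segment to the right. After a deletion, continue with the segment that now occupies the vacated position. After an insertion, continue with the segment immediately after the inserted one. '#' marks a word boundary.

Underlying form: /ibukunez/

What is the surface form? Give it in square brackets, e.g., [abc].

[ibgnes]

(1) Final Vowel Lowering: no change — [ibukunez]
(2) Intervocalic Voicing: [ibukunez] → [ibugunez]
(3) Medial Vowel Deletion: [ibugunez] → [ibgnez]
(4) Final Obstruent Devoicing: [ibgnez] → [ibgnes]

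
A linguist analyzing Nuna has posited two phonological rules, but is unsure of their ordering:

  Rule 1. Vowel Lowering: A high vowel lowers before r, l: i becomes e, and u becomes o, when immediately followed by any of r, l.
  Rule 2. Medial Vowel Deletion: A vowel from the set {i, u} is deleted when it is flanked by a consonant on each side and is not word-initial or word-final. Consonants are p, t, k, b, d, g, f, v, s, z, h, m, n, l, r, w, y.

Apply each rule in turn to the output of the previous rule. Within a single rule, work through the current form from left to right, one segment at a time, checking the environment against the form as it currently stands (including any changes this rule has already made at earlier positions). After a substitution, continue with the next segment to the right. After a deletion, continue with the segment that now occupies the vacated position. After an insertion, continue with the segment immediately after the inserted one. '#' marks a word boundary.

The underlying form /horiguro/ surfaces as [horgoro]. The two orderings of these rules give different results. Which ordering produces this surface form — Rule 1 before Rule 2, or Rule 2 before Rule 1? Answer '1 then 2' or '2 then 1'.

Order 1 then 2:
  1 Vowel Lowering: [horiguro] → [horigoro]
  2 Medial Vowel Deletion: [horigoro] → [horgoro]
  result: [horgoro]
Order 2 then 1:
  2 Medial Vowel Deletion: [horiguro] → [horgro]
  1 Vowel Lowering: no change — [horgro]
  result: [horgro]

1 then 2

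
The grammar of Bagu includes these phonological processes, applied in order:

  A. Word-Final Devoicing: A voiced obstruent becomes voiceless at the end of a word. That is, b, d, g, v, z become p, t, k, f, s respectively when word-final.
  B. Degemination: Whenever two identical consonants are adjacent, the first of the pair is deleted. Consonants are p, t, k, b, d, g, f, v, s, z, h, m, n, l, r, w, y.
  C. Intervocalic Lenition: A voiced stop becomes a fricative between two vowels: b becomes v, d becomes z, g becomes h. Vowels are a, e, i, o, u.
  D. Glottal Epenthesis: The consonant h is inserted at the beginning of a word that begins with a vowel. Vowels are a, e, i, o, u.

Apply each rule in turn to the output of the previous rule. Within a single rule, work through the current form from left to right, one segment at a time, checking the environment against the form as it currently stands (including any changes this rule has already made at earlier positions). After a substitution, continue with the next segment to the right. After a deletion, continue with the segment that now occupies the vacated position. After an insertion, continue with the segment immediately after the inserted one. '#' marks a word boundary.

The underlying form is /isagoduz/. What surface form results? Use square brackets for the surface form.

[hisahozus]

A Word-Final Devoicing: [isagoduz] → [isagodus]
B Degemination: no change — [isagodus]
C Intervocalic Lenition: [isagodus] → [isahozus]
D Glottal Epenthesis: [isahozus] → [hisahozus]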